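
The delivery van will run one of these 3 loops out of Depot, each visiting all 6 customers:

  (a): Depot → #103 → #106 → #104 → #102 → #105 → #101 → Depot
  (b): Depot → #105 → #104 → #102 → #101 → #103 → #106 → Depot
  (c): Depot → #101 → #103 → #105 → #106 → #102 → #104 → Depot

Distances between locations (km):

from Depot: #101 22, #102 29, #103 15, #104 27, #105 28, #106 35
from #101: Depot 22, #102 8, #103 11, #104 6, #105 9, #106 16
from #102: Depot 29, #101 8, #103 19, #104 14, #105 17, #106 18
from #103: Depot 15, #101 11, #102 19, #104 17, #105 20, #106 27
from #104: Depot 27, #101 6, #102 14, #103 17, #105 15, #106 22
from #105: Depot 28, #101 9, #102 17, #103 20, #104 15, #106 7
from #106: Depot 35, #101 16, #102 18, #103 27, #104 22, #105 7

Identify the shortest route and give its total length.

119 km — (c) is the shortest.

(a): 15 + 27 + 22 + 14 + 17 + 9 + 22 = 126
(b): 28 + 15 + 14 + 8 + 11 + 27 + 35 = 138
(c): 22 + 11 + 20 + 7 + 18 + 14 + 27 = 119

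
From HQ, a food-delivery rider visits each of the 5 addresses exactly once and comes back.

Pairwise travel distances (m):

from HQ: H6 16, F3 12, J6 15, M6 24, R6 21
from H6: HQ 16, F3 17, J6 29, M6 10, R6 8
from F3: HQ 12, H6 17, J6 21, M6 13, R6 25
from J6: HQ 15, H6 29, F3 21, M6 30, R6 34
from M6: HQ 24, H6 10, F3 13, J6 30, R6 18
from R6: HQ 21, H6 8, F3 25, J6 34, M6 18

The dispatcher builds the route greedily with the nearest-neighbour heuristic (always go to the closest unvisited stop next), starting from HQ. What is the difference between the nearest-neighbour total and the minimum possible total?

HQ: F3=12, J6=15, H6=16, R6=21, M6=24 ⇒ F3
F3: M6=13, H6=17, J6=21, R6=25 ⇒ M6
M6: H6=10, R6=18, J6=30 ⇒ H6
H6: R6=8, J6=29 ⇒ R6
R6: J6=34 ⇒ J6
NN route HQ → F3 → M6 → H6 → R6 → J6 → HQ costs 92.
Optimal: HQ → J6 → F3 → M6 → H6 → R6 → HQ costs 88 (by enumerating all 60 distinct tours).
Excess = 92 − 88 = 4.

The nearest-neighbour route is 4 m longer than optimal.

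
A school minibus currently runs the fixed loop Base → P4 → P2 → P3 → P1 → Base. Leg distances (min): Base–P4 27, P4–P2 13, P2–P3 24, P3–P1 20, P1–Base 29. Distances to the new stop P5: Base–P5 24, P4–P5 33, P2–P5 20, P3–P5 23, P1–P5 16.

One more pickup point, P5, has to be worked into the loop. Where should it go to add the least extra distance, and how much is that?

Insertion cost between consecutive stops i–j is d(i,P5) + d(P5,j) − d(i,j):
  between Base and P4: 24 + 33 − 27 = 30
  between P4 and P2: 33 + 20 − 13 = 40
  between P2 and P3: 20 + 23 − 24 = 19
  between P3 and P1: 23 + 16 − 20 = 19
  between P1 and Base: 16 + 24 − 29 = 11
Cheapest insertion is between P1 and Base, adding 11.
New total = 113 + 11 = 124.

+11 min — insert P5 between P1 and Base.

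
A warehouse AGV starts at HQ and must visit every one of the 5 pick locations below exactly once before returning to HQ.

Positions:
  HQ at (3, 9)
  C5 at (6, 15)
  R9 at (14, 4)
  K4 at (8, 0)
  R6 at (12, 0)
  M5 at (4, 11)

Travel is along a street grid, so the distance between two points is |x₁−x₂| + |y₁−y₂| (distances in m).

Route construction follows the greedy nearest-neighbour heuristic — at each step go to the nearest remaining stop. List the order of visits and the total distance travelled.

From HQ: distances to unvisited — M5=3, C5=9, K4=14, R9=16, R6=18. Nearest is M5 (3).
From M5: distances to unvisited — C5=6, K4=15, R9=17, R6=19. Nearest is C5 (6).
From C5: distances to unvisited — K4=17, R9=19, R6=21. Nearest is K4 (17).
From K4: distances to unvisited — R6=4, R9=10. Nearest is R6 (4).
From R6: distances to unvisited — R9=6. Nearest is R9 (6).
Return R9→HQ: 16.
Total = 3 + 6 + 17 + 4 + 6 + 16 = 52.

Nearest-neighbour total = 52 m; route HQ → M5 → C5 → K4 → R6 → R9 → HQ.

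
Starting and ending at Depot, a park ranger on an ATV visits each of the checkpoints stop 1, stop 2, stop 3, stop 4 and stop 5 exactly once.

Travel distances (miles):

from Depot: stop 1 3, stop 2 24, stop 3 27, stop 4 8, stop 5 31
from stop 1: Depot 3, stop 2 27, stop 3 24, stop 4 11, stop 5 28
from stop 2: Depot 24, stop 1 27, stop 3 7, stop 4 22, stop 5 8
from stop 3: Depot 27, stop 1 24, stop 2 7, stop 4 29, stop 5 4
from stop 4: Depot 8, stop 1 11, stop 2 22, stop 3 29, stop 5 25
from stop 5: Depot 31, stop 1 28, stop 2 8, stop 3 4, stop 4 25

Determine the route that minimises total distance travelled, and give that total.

With 5 stops there are 5!/2 = 60 distinct round trips (a route and its reverse cost the same).
Depot → stop 1 → stop 2 → stop 3 → stop 4 → stop 5 → Depot: 3+27+7+29+25+31 = 122
Depot → stop 1 → stop 2 → stop 3 → stop 5 → stop 4 → Depot: 3+27+7+4+25+8 = 74
Depot → stop 1 → stop 2 → stop 4 → stop 3 → stop 5 → Depot: 3+27+22+29+4+31 = 116
Depot → stop 1 → stop 2 → stop 4 → stop 5 → stop 3 → Depot: 3+27+22+25+4+27 = 108
Depot → stop 1 → stop 2 → stop 5 → stop 3 → stop 4 → Depot: 3+27+8+4+29+8 = 79
Depot → stop 1 → stop 2 → stop 5 → stop 4 → stop 3 → Depot: 3+27+8+25+29+27 = 119
Depot → stop 1 → stop 3 → stop 2 → stop 4 → stop 5 → Depot: 3+24+7+22+25+31 = 112
Depot → stop 1 → stop 3 → stop 2 → stop 5 → stop 4 → Depot: 3+24+7+8+25+8 = 75
Depot → stop 1 → stop 3 → stop 4 → stop 2 → stop 5 → Depot: 3+24+29+22+8+31 = 117
Depot → stop 1 → stop 3 → stop 4 → stop 5 → stop 2 → Depot: 3+24+29+25+8+24 = 113
Depot → stop 1 → stop 3 → stop 5 → stop 2 → stop 4 → Depot: 3+24+4+8+22+8 = 69
Depot → stop 1 → stop 3 → stop 5 → stop 4 → stop 2 → Depot: 3+24+4+25+22+24 = 102
Depot → stop 1 → stop 4 → stop 2 → stop 3 → stop 5 → Depot: 3+11+22+7+4+31 = 78
Depot → stop 1 → stop 4 → stop 2 → stop 5 → stop 3 → Depot: 3+11+22+8+4+27 = 75
… (46 more)
The minimum is 69.
One optimal route: Depot → stop 1 → stop 3 → stop 5 → stop 2 → stop 4 → Depot (or its reverse).

Shortest round trip = 69 miles.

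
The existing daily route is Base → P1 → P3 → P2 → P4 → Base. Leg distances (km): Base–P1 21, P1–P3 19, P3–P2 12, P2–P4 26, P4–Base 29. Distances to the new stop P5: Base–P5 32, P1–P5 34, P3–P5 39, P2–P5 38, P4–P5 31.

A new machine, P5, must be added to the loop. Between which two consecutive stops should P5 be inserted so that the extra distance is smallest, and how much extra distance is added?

Insertion cost between consecutive stops i–j is d(i,P5) + d(P5,j) − d(i,j):
  between Base and P1: 32 + 34 − 21 = 45
  between P1 and P3: 34 + 39 − 19 = 54
  between P3 and P2: 39 + 38 − 12 = 65
  between P2 and P4: 38 + 31 − 26 = 43
  between P4 and Base: 31 + 32 − 29 = 34
Cheapest insertion is between P4 and Base, adding 34.
New total = 107 + 34 = 141.

Minimum extra distance: 34 km, inserting P5 between P4 and Base.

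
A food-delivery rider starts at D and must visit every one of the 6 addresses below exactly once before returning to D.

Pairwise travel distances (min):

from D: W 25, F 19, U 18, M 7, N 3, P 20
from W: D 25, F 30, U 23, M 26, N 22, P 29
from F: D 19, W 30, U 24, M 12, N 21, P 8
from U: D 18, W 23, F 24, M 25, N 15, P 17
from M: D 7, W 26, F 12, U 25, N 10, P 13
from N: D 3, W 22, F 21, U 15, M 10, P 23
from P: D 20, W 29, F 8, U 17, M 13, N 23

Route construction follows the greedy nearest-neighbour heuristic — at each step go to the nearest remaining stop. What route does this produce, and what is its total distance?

98 min along D → N → M → F → P → U → W → D.

D → [N:3 / M:7 / U:18 / F:19 / P:20 / W:25] → N (3)
N → [M:10 / U:15 / F:21 / W:22 / P:23] → M (10)
M → [F:12 / P:13 / U:25 / W:26] → F (12)
F → [P:8 / U:24 / W:30] → P (8)
P → [U:17 / W:29] → U (17)
U → [W:23] → W (23)
Return W→D: 25.
Total = 3 + 10 + 12 + 8 + 17 + 23 + 25 = 98.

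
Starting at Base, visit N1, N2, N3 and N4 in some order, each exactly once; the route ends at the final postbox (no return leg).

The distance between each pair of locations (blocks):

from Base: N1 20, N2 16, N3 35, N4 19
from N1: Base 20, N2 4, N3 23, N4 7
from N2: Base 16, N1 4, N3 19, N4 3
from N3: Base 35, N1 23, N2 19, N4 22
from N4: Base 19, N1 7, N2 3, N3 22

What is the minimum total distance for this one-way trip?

There are 4! = 24 possible orderings.
Base→N1→N2→N3→N4: 20+4+19+22 = 65
Base→N1→N2→N4→N3: 20+4+3+22 = 49
Base→N1→N3→N2→N4: 20+23+19+3 = 65
Base→N1→N3→N4→N2: 20+23+22+3 = 68
Base→N1→N4→N2→N3: 20+7+3+19 = 49
Base→N1→N4→N3→N2: 20+7+22+19 = 68
Base→N2→N1→N3→N4: 16+4+23+22 = 65
Base→N2→N1→N4→N3: 16+4+7+22 = 49
Base→N2→N3→N1→N4: 16+19+23+7 = 65
Base→N2→N3→N4→N1: 16+19+22+7 = 64
Base→N2→N4→N1→N3: 16+3+7+23 = 49
Base→N2→N4→N3→N1: 16+3+22+23 = 64
Base→N3→N1→N2→N4: 35+23+4+3 = 65
Base→N3→N1→N4→N2: 35+23+7+3 = 68
… (10 more)
The minimum is 49.
One shortest path: Base → N1 → N2 → N4 → N3.

Shortest open route: 49 blocks.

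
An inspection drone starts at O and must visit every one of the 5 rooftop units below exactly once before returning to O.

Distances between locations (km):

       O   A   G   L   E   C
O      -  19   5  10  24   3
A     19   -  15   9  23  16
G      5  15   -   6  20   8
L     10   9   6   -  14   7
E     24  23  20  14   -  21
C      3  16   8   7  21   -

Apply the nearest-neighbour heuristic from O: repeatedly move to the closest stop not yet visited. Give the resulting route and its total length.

From O: distances to unvisited — C=3, G=5, L=10, A=19, E=24. Nearest is C (3).
From C: distances to unvisited — L=7, G=8, A=16, E=21. Nearest is L (7).
From L: distances to unvisited — G=6, A=9, E=14. Nearest is G (6).
From G: distances to unvisited — A=15, E=20. Nearest is A (15).
From A: distances to unvisited — E=23. Nearest is E (23).
Return E→O: 24.
Total = 3 + 7 + 6 + 15 + 23 + 24 = 78.

78 km along O → C → L → G → A → E → O.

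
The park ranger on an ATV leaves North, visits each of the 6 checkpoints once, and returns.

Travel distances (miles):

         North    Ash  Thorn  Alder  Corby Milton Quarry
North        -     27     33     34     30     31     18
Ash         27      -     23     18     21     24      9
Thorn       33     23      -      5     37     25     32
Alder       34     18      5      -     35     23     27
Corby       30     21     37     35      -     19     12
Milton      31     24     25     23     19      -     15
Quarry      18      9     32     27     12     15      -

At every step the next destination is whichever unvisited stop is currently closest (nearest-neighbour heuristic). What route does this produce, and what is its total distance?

Total distance 124 miles via the nearest-neighbour route North → Quarry → Ash → Alder → Thorn → Milton → Corby → North.

At North the remaining stops are Quarry 18, Ash 27, Corby 30, Milton 31, Thorn 33, Alder 34; go to Quarry.
At Quarry the remaining stops are Ash 9, Corby 12, Milton 15, Alder 27, Thorn 32; go to Ash.
At Ash the remaining stops are Alder 18, Corby 21, Thorn 23, Milton 24; go to Alder.
At Alder the remaining stops are Thorn 5, Milton 23, Corby 35; go to Thorn.
At Thorn the remaining stops are Milton 25, Corby 37; go to Milton.
At Milton the remaining stops are Corby 19; go to Corby.
Return Corby→North: 30.
Total = 18 + 9 + 18 + 5 + 25 + 19 + 30 = 124.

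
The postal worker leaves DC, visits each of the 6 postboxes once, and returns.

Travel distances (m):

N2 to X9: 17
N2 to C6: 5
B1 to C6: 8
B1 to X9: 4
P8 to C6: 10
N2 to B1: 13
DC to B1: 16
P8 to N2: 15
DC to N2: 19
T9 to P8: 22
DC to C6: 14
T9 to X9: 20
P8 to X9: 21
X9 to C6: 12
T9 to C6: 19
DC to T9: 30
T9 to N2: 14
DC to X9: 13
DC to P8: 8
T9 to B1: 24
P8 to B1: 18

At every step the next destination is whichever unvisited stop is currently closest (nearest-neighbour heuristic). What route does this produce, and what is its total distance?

DC → [P8:8 / X9:13 / C6:14 / B1:16 / N2:19 / T9:30] → P8 (8)
P8 → [C6:10 / N2:15 / B1:18 / X9:21 / T9:22] → C6 (10)
C6 → [N2:5 / B1:8 / X9:12 / T9:19] → N2 (5)
N2 → [B1:13 / T9:14 / X9:17] → B1 (13)
B1 → [X9:4 / T9:24] → X9 (4)
X9 → [T9:20] → T9 (20)
Return T9→DC: 30.
Total = 8 + 10 + 5 + 13 + 4 + 20 + 30 = 90.

90 m along DC → P8 → C6 → N2 → B1 → X9 → T9 → DC.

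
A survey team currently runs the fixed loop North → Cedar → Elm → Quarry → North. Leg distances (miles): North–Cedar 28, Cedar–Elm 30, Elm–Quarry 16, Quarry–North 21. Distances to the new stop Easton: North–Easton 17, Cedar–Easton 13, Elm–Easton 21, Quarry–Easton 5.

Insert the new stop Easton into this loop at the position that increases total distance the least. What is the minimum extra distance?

Insertion cost between consecutive stops i–j is d(i,Easton) + d(Easton,j) − d(i,j):
  between North and Cedar: 17 + 13 − 28 = 2
  between Cedar and Elm: 13 + 21 − 30 = 4
  between Elm and Quarry: 21 + 5 − 16 = 10
  between Quarry and North: 5 + 17 − 21 = 1
Cheapest insertion is between Quarry and North, adding 1.
New total = 95 + 1 = 96.

Adding 1 miles by placing Easton on the Quarry–North leg.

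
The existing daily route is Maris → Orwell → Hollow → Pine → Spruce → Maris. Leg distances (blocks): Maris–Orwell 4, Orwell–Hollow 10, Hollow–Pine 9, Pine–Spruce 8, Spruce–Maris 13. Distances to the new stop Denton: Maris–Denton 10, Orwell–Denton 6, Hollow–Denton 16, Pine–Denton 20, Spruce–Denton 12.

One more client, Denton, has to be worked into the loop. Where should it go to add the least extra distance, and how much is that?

Insertion cost between consecutive stops i–j is d(i,Denton) + d(Denton,j) − d(i,j):
  between Maris and Orwell: 10 + 6 − 4 = 12
  between Orwell and Hollow: 6 + 16 − 10 = 12
  between Hollow and Pine: 16 + 20 − 9 = 27
  between Pine and Spruce: 20 + 12 − 8 = 24
  between Spruce and Maris: 12 + 10 − 13 = 9
Cheapest insertion is between Spruce and Maris, adding 9.
New total = 44 + 9 = 53.

Minimum extra distance: 9 blocks, inserting Denton between Spruce and Maris.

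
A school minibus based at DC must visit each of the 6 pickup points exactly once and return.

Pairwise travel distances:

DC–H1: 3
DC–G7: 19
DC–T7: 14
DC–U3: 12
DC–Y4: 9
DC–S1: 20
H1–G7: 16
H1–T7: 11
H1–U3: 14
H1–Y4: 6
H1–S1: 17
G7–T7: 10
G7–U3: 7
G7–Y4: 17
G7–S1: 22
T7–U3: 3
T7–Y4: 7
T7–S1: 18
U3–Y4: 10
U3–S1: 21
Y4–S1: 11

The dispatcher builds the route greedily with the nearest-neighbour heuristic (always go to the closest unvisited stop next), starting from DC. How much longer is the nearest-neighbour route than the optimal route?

DC: H1=3, Y4=9, U3=12, T7=14, G7=19, S1=20 ⇒ H1
H1: Y4=6, T7=11, U3=14, G7=16, S1=17 ⇒ Y4
Y4: T7=7, U3=10, S1=11, G7=17 ⇒ T7
T7: U3=3, G7=10, S1=18 ⇒ U3
U3: G7=7, S1=21 ⇒ G7
G7: S1=22 ⇒ S1
NN route DC → H1 → Y4 → T7 → U3 → G7 → S1 → DC costs 68.
Optimal: DC → H1 → T7 → U3 → G7 → S1 → Y4 → DC costs 66 (by enumerating all 360 distinct tours).
Excess = 68 − 66 = 2.

2 longer than the optimal tour.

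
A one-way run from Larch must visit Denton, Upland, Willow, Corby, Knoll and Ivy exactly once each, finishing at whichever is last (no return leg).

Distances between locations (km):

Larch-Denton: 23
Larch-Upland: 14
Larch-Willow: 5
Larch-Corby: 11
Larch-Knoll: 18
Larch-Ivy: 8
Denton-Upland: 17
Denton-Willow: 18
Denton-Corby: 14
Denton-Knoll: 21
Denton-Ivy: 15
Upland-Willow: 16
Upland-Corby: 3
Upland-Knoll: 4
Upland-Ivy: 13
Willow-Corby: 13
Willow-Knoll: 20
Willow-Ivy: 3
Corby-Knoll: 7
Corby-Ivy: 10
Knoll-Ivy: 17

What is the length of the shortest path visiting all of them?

44 km — the minimum one-way total.

There are 6! = 720 possible orderings.
Larch - Denton - Upland - Willow - Corby - Knoll - Ivy: 23+17+16+13+7+17 = 93
Larch - Denton - Upland - Willow - Corby - Ivy - Knoll: 23+17+16+13+10+17 = 96
Larch - Denton - Upland - Willow - Knoll - Corby - Ivy: 23+17+16+20+7+10 = 93
Larch - Denton - Upland - Willow - Knoll - Ivy - Corby: 23+17+16+20+17+10 = 103
Larch - Denton - Upland - Willow - Ivy - Corby - Knoll: 23+17+16+3+10+7 = 76
Larch - Denton - Upland - Willow - Ivy - Knoll - Corby: 23+17+16+3+17+7 = 83
Larch - Denton - Upland - Corby - Willow - Knoll - Ivy: 23+17+3+13+20+17 = 93
Larch - Denton - Upland - Corby - Willow - Ivy - Knoll: 23+17+3+13+3+17 = 76
… (712 more)
Larch - Willow - Ivy - Denton - Corby - Upland - Knoll: 5+3+15+14+3+4 = 44  ← best
The minimum is 44.
One shortest path: Larch → Willow → Ivy → Denton → Corby → Upland → Knoll.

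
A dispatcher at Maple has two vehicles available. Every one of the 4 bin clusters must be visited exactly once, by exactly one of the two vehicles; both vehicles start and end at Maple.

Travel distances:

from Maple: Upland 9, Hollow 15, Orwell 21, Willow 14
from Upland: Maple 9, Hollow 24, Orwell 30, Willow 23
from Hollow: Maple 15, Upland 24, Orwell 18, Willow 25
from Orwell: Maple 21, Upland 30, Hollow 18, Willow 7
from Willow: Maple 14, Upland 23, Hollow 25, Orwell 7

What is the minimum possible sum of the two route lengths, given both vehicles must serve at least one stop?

Minimum combined distance: 72.

Check every non-empty split of the stops between the two vehicles; for each half take its own optimal tour:
  {Upland} + {Hollow, Orwell, Willow}: 18 + 54 = 72
  {Hollow} + {Upland, Orwell, Willow}: 30 + 60 = 90
  {Upland, Hollow} + {Orwell, Willow}: 48 + 42 = 90
  {Orwell} + {Upland, Hollow, Willow}: 42 + 72 = 114
  {Upland, Orwell} + {Hollow, Willow}: 60 + 54 = 114
  {Hollow, Orwell} + {Upland, Willow}: 54 + 46 = 100
  … (7 splits in total)
Best: vehicle 1 Maple → Upland → Maple = 18; vehicle 2 Maple → Hollow → Orwell → Willow → Maple = 54; combined 72.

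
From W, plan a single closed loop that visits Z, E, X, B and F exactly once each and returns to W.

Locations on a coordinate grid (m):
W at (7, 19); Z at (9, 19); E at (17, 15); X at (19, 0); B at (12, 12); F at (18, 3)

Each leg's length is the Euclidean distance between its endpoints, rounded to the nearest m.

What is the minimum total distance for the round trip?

W - Z - E - X - B - F - W: 2+9+15+14+11+19 = 70
W - Z - E - X - F - B - W: 2+9+15+3+11+9 = 49
W - Z - E - B - X - F - W: 2+9+6+14+3+19 = 53
W - Z - E - B - F - X - W: 2+9+6+11+3+22 = 53
W - Z - E - F - X - B - W: 2+9+12+3+14+9 = 49
W - Z - E - F - B - X - W: 2+9+12+11+14+22 = 70
W - Z - X - E - B - F - W: 2+21+15+6+11+19 = 74
W - Z - X - E - F - B - W: 2+21+15+12+11+9 = 70
W - Z - X - B - E - F - W: 2+21+14+6+12+19 = 74
W - Z - X - B - F - E - W: 2+21+14+11+12+11 = 71
W - Z - X - F - E - B - W: 2+21+3+12+6+9 = 53
W - Z - X - F - B - E - W: 2+21+3+11+6+11 = 54
W - Z - B - E - X - F - W: 2+8+6+15+3+19 = 53
W - Z - B - E - F - X - W: 2+8+6+12+3+22 = 53
… (46 more)
The minimum is 49.
One optimal route: W → Z → E → X → F → B → W (or its reverse).

Shortest round trip = 49 m.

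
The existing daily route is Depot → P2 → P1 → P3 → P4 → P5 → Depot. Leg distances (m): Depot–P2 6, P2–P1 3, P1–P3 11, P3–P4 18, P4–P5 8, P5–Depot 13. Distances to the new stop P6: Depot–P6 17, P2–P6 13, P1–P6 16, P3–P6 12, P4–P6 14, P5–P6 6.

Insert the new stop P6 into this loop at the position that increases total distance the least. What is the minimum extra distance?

Insertion cost between consecutive stops i–j is d(i,P6) + d(P6,j) − d(i,j):
  between Depot and P2: 17 + 13 − 6 = 24
  between P2 and P1: 13 + 16 − 3 = 26
  between P1 and P3: 16 + 12 − 11 = 17
  between P3 and P4: 12 + 14 − 18 = 8
  between P4 and P5: 14 + 6 − 8 = 12
  between P5 and Depot: 6 + 17 − 13 = 10
Cheapest insertion is between P3 and P4, adding 8.
New total = 59 + 8 = 67.

Adding 8 m by placing P6 on the P3–P4 leg.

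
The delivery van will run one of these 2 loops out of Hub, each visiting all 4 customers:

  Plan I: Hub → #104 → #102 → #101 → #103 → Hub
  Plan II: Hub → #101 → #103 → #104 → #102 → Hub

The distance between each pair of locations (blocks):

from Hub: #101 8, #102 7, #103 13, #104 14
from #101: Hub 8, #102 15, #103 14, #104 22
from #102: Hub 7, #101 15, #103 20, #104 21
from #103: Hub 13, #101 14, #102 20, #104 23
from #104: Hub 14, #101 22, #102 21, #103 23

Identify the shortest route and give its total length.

Plan I: 14 + 21 + 15 + 14 + 13 = 77
Plan II: 8 + 14 + 23 + 21 + 7 = 73

73 blocks — Plan II is the shortest.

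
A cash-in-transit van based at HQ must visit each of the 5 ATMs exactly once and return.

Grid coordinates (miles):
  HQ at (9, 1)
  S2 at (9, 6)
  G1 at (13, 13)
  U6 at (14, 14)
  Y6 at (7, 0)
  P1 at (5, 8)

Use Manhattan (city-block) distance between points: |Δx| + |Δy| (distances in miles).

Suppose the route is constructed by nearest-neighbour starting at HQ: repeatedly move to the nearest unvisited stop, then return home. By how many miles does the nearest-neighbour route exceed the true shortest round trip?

Excess over optimum: 4 miles.

From HQ: Y6=3, S2=5, P1=11, G1=16, U6=18 → choose Y6 (3).
From Y6: S2=8, P1=10, G1=19, U6=21 → choose S2 (8).
From S2: P1=6, G1=11, U6=13 → choose P1 (6).
From P1: G1=13, U6=15 → choose G1 (13).
From G1: U6=2 → choose U6 (2).
NN route HQ → Y6 → S2 → P1 → G1 → U6 → HQ costs 50.
Optimal: HQ → S2 → G1 → U6 → P1 → Y6 → HQ costs 46 (by enumerating all 60 distinct tours).
Excess = 50 − 46 = 4.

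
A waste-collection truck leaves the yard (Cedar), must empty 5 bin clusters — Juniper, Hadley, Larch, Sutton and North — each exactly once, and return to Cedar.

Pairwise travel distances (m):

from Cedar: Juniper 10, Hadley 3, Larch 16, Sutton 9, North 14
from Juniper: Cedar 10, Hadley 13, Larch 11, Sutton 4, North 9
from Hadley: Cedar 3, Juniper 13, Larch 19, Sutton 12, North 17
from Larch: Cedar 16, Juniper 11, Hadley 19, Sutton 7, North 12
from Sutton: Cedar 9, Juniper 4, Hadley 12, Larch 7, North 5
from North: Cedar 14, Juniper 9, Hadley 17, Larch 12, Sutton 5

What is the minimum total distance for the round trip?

There are 60 distinct closed tours to check (reversals are equivalent).
Cedar → Juniper → Hadley → Larch → Sutton → North → Cedar: 10+13+19+7+5+14 = 68
Cedar → Juniper → Hadley → Larch → North → Sutton → Cedar: 10+13+19+12+5+9 = 68
Cedar → Juniper → Hadley → Sutton → Larch → North → Cedar: 10+13+12+7+12+14 = 68
Cedar → Juniper → Hadley → Sutton → North → Larch → Cedar: 10+13+12+5+12+16 = 68
Cedar → Juniper → Hadley → North → Larch → Sutton → Cedar: 10+13+17+12+7+9 = 68
Cedar → Juniper → Hadley → North → Sutton → Larch → Cedar: 10+13+17+5+7+16 = 68
Cedar → Juniper → Larch → Hadley → Sutton → North → Cedar: 10+11+19+12+5+14 = 71
Cedar → Juniper → Larch → Hadley → North → Sutton → Cedar: 10+11+19+17+5+9 = 71
Cedar → Juniper → Larch → Sutton → Hadley → North → Cedar: 10+11+7+12+17+14 = 71
Cedar → Juniper → Larch → Sutton → North → Hadley → Cedar: 10+11+7+5+17+3 = 53
Cedar → Juniper → Larch → North → Hadley → Sutton → Cedar: 10+11+12+17+12+9 = 71
Cedar → Juniper → Larch → North → Sutton → Hadley → Cedar: 10+11+12+5+12+3 = 53
Cedar → Juniper → Sutton → Hadley → Larch → North → Cedar: 10+4+12+19+12+14 = 71
Cedar → Juniper → Sutton → Hadley → North → Larch → Cedar: 10+4+12+17+12+16 = 71
… (46 more)
The minimum is 53.
One optimal route: Cedar → Juniper → Larch → Sutton → North → Hadley → Cedar (or its reverse).

Shortest round trip = 53 m.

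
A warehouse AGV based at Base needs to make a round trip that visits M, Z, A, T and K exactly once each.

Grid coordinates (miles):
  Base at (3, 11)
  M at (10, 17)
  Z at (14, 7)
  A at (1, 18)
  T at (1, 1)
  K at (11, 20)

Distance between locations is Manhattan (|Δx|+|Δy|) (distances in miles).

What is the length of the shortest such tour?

Shortest round trip = 70 miles.

Base→M→Z→A→T→K→Base: 13+14+24+17+29+17 = 114
Base→M→Z→A→K→T→Base: 13+14+24+12+29+12 = 104
Base→M→Z→T→A→K→Base: 13+14+19+17+12+17 = 92
Base→M→Z→T→K→A→Base: 13+14+19+29+12+9 = 96
Base→M→Z→K→A→T→Base: 13+14+16+12+17+12 = 84
Base→M→Z→K→T→A→Base: 13+14+16+29+17+9 = 98
Base→M→A→Z→T→K→Base: 13+10+24+19+29+17 = 112
Base→M→A→Z→K→T→Base: 13+10+24+16+29+12 = 104
Base→M→A→T→Z→K→Base: 13+10+17+19+16+17 = 92
Base→M→A→T→K→Z→Base: 13+10+17+29+16+15 = 100
Base→M→A→K→Z→T→Base: 13+10+12+16+19+12 = 82
Base→M→A→K→T→Z→Base: 13+10+12+29+19+15 = 98
Base→M→T→Z→A→K→Base: 13+25+19+24+12+17 = 110
Base→M→T→Z→K→A→Base: 13+25+19+16+12+9 = 94
… (46 more)
Base→A→M→K→Z→T→Base: 9+10+4+16+19+12 = 70  ← best
The minimum is 70.
One optimal route: Base → A → M → K → Z → T → Base (or its reverse).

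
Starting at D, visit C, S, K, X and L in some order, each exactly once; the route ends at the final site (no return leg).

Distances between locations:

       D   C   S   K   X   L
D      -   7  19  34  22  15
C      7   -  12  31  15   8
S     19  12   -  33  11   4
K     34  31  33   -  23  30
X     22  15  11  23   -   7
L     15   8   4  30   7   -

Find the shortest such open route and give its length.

Minimum one-way distance = 53.

There are 5! = 120 possible orderings.
D - C - S - K - X - L: 7+12+33+23+7 = 82
D - C - S - K - L - X: 7+12+33+30+7 = 89
D - C - S - X - K - L: 7+12+11+23+30 = 83
D - C - S - X - L - K: 7+12+11+7+30 = 67
D - C - S - L - K - X: 7+12+4+30+23 = 76
D - C - S - L - X - K: 7+12+4+7+23 = 53
D - C - K - S - X - L: 7+31+33+11+7 = 89
D - C - K - S - L - X: 7+31+33+4+7 = 82
D - C - K - X - S - L: 7+31+23+11+4 = 76
D - C - K - X - L - S: 7+31+23+7+4 = 72
D - C - K - L - S - X: 7+31+30+4+11 = 83
D - C - K - L - X - S: 7+31+30+7+11 = 86
D - C - X - S - K - L: 7+15+11+33+30 = 96
D - C - X - S - L - K: 7+15+11+4+30 = 67
… (106 more)
The minimum is 53.
One shortest path: D → C → S → L → X → K.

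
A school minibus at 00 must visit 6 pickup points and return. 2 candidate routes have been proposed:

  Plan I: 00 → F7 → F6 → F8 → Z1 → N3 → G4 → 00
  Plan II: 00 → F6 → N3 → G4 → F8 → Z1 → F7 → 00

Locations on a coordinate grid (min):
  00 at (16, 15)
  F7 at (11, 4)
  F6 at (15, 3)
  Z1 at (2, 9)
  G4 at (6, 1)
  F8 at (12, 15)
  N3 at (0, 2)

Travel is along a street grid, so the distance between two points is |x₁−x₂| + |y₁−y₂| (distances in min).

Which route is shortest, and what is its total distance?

92 min — Plan I is the shortest.

Plan I: 16 + 5 + 15 + 16 + 9 + 7 + 24 = 92
Plan II: 13 + 16 + 7 + 20 + 16 + 14 + 16 = 102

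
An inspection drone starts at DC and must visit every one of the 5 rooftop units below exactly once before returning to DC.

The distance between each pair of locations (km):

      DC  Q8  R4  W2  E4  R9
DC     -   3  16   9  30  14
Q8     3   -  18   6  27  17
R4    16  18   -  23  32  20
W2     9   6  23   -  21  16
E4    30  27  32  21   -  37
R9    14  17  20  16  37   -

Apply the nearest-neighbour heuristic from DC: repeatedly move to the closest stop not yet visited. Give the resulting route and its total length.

At DC the remaining stops are Q8 3, W2 9, R9 14, R4 16, E4 30; go to Q8.
At Q8 the remaining stops are W2 6, R9 17, R4 18, E4 27; go to W2.
At W2 the remaining stops are R9 16, E4 21, R4 23; go to R9.
At R9 the remaining stops are R4 20, E4 37; go to R4.
At R4 the remaining stops are E4 32; go to E4.
Return E4→DC: 30.
Total = 3 + 6 + 16 + 20 + 32 + 30 = 107.

Nearest-neighbour total = 107 km; route DC → Q8 → W2 → R9 → R4 → E4 → DC.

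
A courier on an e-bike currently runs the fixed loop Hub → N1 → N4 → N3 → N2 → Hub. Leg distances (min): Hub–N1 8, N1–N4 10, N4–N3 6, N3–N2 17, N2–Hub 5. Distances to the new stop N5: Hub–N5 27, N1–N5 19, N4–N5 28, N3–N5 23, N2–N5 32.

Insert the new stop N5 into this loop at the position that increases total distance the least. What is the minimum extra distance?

Insertion cost between consecutive stops i–j is d(i,N5) + d(N5,j) − d(i,j):
  between Hub and N1: 27 + 19 − 8 = 38
  between N1 and N4: 19 + 28 − 10 = 37
  between N4 and N3: 28 + 23 − 6 = 45
  between N3 and N2: 23 + 32 − 17 = 38
  between N2 and Hub: 32 + 27 − 5 = 54
Cheapest insertion is between N1 and N4, adding 37.
New total = 46 + 37 = 83.

Minimum extra distance: 37 min, inserting N5 between N1 and N4.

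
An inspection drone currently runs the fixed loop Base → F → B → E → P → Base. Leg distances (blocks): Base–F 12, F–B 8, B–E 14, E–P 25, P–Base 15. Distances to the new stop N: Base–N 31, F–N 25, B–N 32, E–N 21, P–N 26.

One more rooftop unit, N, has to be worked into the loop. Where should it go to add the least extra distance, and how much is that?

Insertion cost between consecutive stops i–j is d(i,N) + d(N,j) − d(i,j):
  between Base and F: 31 + 25 − 12 = 44
  between F and B: 25 + 32 − 8 = 49
  between B and E: 32 + 21 − 14 = 39
  between E and P: 21 + 26 − 25 = 22
  between P and Base: 26 + 31 − 15 = 42
Cheapest insertion is between E and P, adding 22.
New total = 74 + 22 = 96.

Minimum extra distance: 22 blocks, inserting N between E and P.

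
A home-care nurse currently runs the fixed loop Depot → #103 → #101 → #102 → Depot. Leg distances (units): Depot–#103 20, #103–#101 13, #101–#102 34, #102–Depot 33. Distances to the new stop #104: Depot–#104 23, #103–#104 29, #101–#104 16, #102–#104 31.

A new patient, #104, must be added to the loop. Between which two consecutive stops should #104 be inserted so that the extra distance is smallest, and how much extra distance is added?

Insertion cost between consecutive stops i–j is d(i,#104) + d(#104,j) − d(i,j):
  between Depot and #103: 23 + 29 − 20 = 32
  between #103 and #101: 29 + 16 − 13 = 32
  between #101 and #102: 16 + 31 − 34 = 13
  between #102 and Depot: 31 + 23 − 33 = 21
Cheapest insertion is between #101 and #102, adding 13.
New total = 100 + 13 = 113.

+13 — insert #104 between #101 and #102.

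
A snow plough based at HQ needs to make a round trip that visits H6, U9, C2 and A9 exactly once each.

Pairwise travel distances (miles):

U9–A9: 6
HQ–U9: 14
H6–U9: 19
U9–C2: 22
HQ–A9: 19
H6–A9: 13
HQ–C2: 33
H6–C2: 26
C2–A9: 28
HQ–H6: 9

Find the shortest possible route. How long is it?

There are 12 distinct closed tours to check (reversals are equivalent).
HQ-H6-U9-C2-A9-HQ: 9+19+22+28+19 = 97
HQ-H6-U9-A9-C2-HQ: 9+19+6+28+33 = 95
HQ-H6-C2-U9-A9-HQ: 9+26+22+6+19 = 82
HQ-H6-C2-A9-U9-HQ: 9+26+28+6+14 = 83
HQ-H6-A9-U9-C2-HQ: 9+13+6+22+33 = 83
HQ-H6-A9-C2-U9-HQ: 9+13+28+22+14 = 86
HQ-U9-H6-C2-A9-HQ: 14+19+26+28+19 = 106
HQ-U9-H6-A9-C2-HQ: 14+19+13+28+33 = 107
HQ-U9-C2-H6-A9-HQ: 14+22+26+13+19 = 94
HQ-U9-A9-H6-C2-HQ: 14+6+13+26+33 = 92
HQ-C2-H6-U9-A9-HQ: 33+26+19+6+19 = 103
HQ-C2-U9-H6-A9-HQ: 33+22+19+13+19 = 106
The minimum is 82.
One optimal route: HQ → H6 → C2 → U9 → A9 → HQ (or its reverse).

Shortest round trip = 82 miles.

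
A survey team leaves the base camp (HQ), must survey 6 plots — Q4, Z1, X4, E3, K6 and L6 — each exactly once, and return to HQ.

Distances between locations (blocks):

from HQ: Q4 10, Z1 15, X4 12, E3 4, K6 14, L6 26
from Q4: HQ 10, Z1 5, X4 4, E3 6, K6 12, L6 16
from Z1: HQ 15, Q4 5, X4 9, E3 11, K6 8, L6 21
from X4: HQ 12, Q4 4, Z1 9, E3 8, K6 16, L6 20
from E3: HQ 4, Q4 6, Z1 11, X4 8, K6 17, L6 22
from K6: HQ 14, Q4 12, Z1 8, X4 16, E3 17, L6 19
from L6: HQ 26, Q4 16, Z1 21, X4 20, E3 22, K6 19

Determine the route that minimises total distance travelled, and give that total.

There are 360 distinct closed tours to check (reversals are equivalent).
HQ - Q4 - Z1 - X4 - E3 - K6 - L6 - HQ: 10+5+9+8+17+19+26 = 94
HQ - Q4 - Z1 - X4 - E3 - L6 - K6 - HQ: 10+5+9+8+22+19+14 = 87
HQ - Q4 - Z1 - X4 - K6 - E3 - L6 - HQ: 10+5+9+16+17+22+26 = 105
HQ - Q4 - Z1 - X4 - K6 - L6 - E3 - HQ: 10+5+9+16+19+22+4 = 85
HQ - Q4 - Z1 - X4 - L6 - E3 - K6 - HQ: 10+5+9+20+22+17+14 = 97
HQ - Q4 - Z1 - X4 - L6 - K6 - E3 - HQ: 10+5+9+20+19+17+4 = 84
HQ - Q4 - Z1 - E3 - X4 - K6 - L6 - HQ: 10+5+11+8+16+19+26 = 95
HQ - Q4 - Z1 - E3 - X4 - L6 - K6 - HQ: 10+5+11+8+20+19+14 = 87
… (352 more)
HQ - Q4 - Z1 - K6 - L6 - X4 - E3 - HQ: 10+5+8+19+20+8+4 = 74  ← best
The minimum is 74.
One optimal route: HQ → Q4 → Z1 → K6 → L6 → X4 → E3 → HQ (or its reverse).

Minimum total distance: 74 blocks.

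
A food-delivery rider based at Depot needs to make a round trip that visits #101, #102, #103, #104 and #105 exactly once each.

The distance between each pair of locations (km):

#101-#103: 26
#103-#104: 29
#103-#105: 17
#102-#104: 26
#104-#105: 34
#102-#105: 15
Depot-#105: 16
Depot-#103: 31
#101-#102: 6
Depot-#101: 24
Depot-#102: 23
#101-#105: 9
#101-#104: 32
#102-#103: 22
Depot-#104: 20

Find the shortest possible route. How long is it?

Minimum total distance: 102 km.

With 5 stops there are 5!/2 = 60 distinct round trips (a route and its reverse cost the same).
Depot-#101-#102-#103-#104-#105-Depot: 24+6+22+29+34+16 = 131
Depot-#101-#102-#103-#105-#104-Depot: 24+6+22+17+34+20 = 123
Depot-#101-#102-#104-#103-#105-Depot: 24+6+26+29+17+16 = 118
Depot-#101-#102-#104-#105-#103-Depot: 24+6+26+34+17+31 = 138
Depot-#101-#102-#105-#103-#104-Depot: 24+6+15+17+29+20 = 111
Depot-#101-#102-#105-#104-#103-Depot: 24+6+15+34+29+31 = 139
Depot-#101-#103-#102-#104-#105-Depot: 24+26+22+26+34+16 = 148
Depot-#101-#103-#102-#105-#104-Depot: 24+26+22+15+34+20 = 141
Depot-#101-#103-#104-#102-#105-Depot: 24+26+29+26+15+16 = 136
Depot-#101-#103-#104-#105-#102-Depot: 24+26+29+34+15+23 = 151
Depot-#101-#103-#105-#102-#104-Depot: 24+26+17+15+26+20 = 128
Depot-#101-#103-#105-#104-#102-Depot: 24+26+17+34+26+23 = 150
Depot-#101-#104-#102-#103-#105-Depot: 24+32+26+22+17+16 = 137
Depot-#101-#104-#102-#105-#103-Depot: 24+32+26+15+17+31 = 145
… (46 more)
Depot-#104-#103-#102-#101-#105-Depot: 20+29+22+6+9+16 = 102  ← best
The minimum is 102.
One optimal route: Depot → #104 → #103 → #102 → #101 → #105 → Depot (or its reverse).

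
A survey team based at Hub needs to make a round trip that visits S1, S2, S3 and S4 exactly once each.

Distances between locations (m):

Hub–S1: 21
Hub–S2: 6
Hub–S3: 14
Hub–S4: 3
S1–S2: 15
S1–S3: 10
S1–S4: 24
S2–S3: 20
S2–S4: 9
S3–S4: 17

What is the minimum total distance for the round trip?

Minimum total distance: 51 m.

Hub → S1 → S2 → S3 → S4 → Hub: 21+15+20+17+3 = 76
Hub → S1 → S2 → S4 → S3 → Hub: 21+15+9+17+14 = 76
Hub → S1 → S3 → S2 → S4 → Hub: 21+10+20+9+3 = 63
Hub → S1 → S3 → S4 → S2 → Hub: 21+10+17+9+6 = 63
Hub → S1 → S4 → S2 → S3 → Hub: 21+24+9+20+14 = 88
Hub → S1 → S4 → S3 → S2 → Hub: 21+24+17+20+6 = 88
Hub → S2 → S1 → S3 → S4 → Hub: 6+15+10+17+3 = 51
Hub → S2 → S1 → S4 → S3 → Hub: 6+15+24+17+14 = 76
Hub → S2 → S3 → S1 → S4 → Hub: 6+20+10+24+3 = 63
Hub → S2 → S4 → S1 → S3 → Hub: 6+9+24+10+14 = 63
Hub → S3 → S1 → S2 → S4 → Hub: 14+10+15+9+3 = 51
Hub → S3 → S2 → S1 → S4 → Hub: 14+20+15+24+3 = 76
The minimum is 51.
One optimal route: Hub → S2 → S1 → S3 → S4 → Hub (or its reverse).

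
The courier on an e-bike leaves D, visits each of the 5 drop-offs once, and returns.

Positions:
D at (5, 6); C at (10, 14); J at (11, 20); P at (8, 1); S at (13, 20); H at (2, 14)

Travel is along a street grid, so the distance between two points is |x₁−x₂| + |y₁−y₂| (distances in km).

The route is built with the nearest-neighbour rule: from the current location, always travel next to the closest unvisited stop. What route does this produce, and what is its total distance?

At D the remaining stops are P 8, H 11, C 13, J 20, S 22; go to P.
At P the remaining stops are C 15, H 19, J 22, S 24; go to C.
At C the remaining stops are J 7, H 8, S 9; go to J.
At J the remaining stops are S 2, H 15; go to S.
At S the remaining stops are H 17; go to H.
Return H→D: 11.
Total = 8 + 15 + 7 + 2 + 17 + 11 = 60.

Nearest-neighbour total = 60 km; route D → P → C → J → S → H → D.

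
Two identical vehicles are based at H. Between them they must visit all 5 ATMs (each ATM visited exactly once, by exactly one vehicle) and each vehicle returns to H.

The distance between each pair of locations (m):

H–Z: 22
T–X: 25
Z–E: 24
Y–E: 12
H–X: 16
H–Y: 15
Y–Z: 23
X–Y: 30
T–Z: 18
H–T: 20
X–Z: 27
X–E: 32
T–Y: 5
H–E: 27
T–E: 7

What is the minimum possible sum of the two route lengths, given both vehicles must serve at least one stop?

Minimum combined distance: 105 m.

Try each way of splitting the stops between the two vehicles (each non-empty) and, for each split, find the best tour for each vehicle:
  {T} + {X, Y, Z, E}: 40 + 94 = 134
  {X} + {T, Y, Z, E}: 32 + 73 = 105
  {T, X} + {Y, Z, E}: 61 + 73 = 134
  {Y} + {T, X, Z, E}: 30 + 94 = 124
  {T, Y} + {X, Z, E}: 40 + 94 = 134
  {X, Y} + {T, Z, E}: 61 + 73 = 134
  … (15 splits in total)
Best: vehicle 1 H → X → H = 32; vehicle 2 H → Y → T → E → Z → H = 73; combined 105.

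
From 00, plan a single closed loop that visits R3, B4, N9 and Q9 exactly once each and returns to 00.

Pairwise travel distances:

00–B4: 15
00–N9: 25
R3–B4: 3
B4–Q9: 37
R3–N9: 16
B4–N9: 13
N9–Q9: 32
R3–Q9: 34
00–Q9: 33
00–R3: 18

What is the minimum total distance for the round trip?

With 4 stops there are 4!/2 = 12 distinct round trips (a route and its reverse cost the same).
00 - R3 - B4 - N9 - Q9 - 00: 18+3+13+32+33 = 99
00 - R3 - B4 - Q9 - N9 - 00: 18+3+37+32+25 = 115
00 - R3 - N9 - B4 - Q9 - 00: 18+16+13+37+33 = 117
00 - R3 - N9 - Q9 - B4 - 00: 18+16+32+37+15 = 118
00 - R3 - Q9 - B4 - N9 - 00: 18+34+37+13+25 = 127
00 - R3 - Q9 - N9 - B4 - 00: 18+34+32+13+15 = 112
00 - B4 - R3 - N9 - Q9 - 00: 15+3+16+32+33 = 99
00 - B4 - R3 - Q9 - N9 - 00: 15+3+34+32+25 = 109
00 - B4 - N9 - R3 - Q9 - 00: 15+13+16+34+33 = 111
00 - B4 - Q9 - R3 - N9 - 00: 15+37+34+16+25 = 127
00 - N9 - R3 - B4 - Q9 - 00: 25+16+3+37+33 = 114
00 - N9 - B4 - R3 - Q9 - 00: 25+13+3+34+33 = 108
The minimum is 99.
One optimal route: 00 → R3 → B4 → N9 → Q9 → 00 (or its reverse).

Shortest round trip = 99.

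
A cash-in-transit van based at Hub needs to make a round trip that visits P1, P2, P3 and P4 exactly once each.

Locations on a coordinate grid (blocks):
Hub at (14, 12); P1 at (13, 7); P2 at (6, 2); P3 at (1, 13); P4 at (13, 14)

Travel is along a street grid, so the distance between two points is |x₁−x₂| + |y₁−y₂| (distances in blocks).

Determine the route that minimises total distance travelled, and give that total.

Hub → P1 → P2 → P3 → P4 → Hub: 6+12+16+13+3 = 50
Hub → P1 → P2 → P4 → P3 → Hub: 6+12+19+13+14 = 64
Hub → P1 → P3 → P2 → P4 → Hub: 6+18+16+19+3 = 62
Hub → P1 → P3 → P4 → P2 → Hub: 6+18+13+19+18 = 74
Hub → P1 → P4 → P2 → P3 → Hub: 6+7+19+16+14 = 62
Hub → P1 → P4 → P3 → P2 → Hub: 6+7+13+16+18 = 60
Hub → P2 → P1 → P3 → P4 → Hub: 18+12+18+13+3 = 64
Hub → P2 → P1 → P4 → P3 → Hub: 18+12+7+13+14 = 64
Hub → P2 → P3 → P1 → P4 → Hub: 18+16+18+7+3 = 62
Hub → P2 → P4 → P1 → P3 → Hub: 18+19+7+18+14 = 76
Hub → P3 → P1 → P2 → P4 → Hub: 14+18+12+19+3 = 66
Hub → P3 → P2 → P1 → P4 → Hub: 14+16+12+7+3 = 52
The minimum is 50.
One optimal route: Hub → P1 → P2 → P3 → P4 → Hub (or its reverse).

Shortest round trip = 50 blocks.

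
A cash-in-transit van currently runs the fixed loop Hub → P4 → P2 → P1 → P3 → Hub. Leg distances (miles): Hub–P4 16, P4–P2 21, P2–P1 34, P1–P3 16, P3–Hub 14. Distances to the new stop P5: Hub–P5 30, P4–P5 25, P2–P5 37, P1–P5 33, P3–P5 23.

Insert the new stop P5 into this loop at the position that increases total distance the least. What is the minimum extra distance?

Insertion cost between consecutive stops i–j is d(i,P5) + d(P5,j) − d(i,j):
  between Hub and P4: 30 + 25 − 16 = 39
  between P4 and P2: 25 + 37 − 21 = 41
  between P2 and P1: 37 + 33 − 34 = 36
  between P1 and P3: 33 + 23 − 16 = 40
  between P3 and Hub: 23 + 30 − 14 = 39
Cheapest insertion is between P2 and P1, adding 36.
New total = 101 + 36 = 137.

Minimum extra distance: 36 miles, inserting P5 between P2 and P1.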